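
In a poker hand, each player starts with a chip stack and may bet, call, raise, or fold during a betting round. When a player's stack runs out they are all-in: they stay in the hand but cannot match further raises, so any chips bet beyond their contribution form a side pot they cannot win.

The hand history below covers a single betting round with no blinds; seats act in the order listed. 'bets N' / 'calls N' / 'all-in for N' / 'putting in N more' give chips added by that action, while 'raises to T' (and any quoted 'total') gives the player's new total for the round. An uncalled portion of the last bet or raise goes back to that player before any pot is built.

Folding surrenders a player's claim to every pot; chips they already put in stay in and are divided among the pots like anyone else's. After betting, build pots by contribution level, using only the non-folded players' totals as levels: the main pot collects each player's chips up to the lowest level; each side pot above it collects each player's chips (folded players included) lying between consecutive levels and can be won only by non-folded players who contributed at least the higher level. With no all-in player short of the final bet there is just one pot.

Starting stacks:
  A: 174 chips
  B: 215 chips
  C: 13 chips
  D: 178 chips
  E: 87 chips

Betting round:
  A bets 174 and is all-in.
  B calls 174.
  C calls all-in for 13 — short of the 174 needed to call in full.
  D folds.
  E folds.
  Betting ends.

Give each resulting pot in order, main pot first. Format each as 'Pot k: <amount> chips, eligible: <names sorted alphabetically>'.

Pot 1: 39 chips, eligible: A, B, C
Pot 2: 322 chips, eligible: A, B

Derivation:
Contributions: A=174, B=174, C=13
Folded: D, E
Pot levels (distinct totals of non-folded players): 13, 174
Layer 1-13: 13 each from A, B, C = 13*3 = 39 chips; eligible A, B, C
Layer 14-174: 161 each from A, B = 161*2 = 322 chips; eligible A, B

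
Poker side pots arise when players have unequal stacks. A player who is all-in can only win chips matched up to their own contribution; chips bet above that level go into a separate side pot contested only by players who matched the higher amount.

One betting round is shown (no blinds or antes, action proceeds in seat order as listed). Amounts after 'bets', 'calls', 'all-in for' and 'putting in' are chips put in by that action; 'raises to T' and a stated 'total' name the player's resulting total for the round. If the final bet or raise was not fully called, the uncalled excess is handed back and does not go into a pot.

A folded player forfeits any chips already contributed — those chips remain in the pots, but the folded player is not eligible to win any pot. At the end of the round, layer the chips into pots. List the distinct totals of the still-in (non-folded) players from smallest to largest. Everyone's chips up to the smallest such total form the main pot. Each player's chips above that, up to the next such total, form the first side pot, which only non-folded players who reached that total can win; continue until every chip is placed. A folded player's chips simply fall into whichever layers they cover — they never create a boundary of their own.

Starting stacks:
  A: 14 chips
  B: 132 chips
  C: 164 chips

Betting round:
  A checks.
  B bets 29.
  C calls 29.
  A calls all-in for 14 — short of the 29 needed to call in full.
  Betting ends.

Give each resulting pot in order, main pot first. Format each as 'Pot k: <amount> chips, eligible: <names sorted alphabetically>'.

Contributions: A=14, B=29, C=29
Pot levels (distinct totals of non-folded players): 14, 29
Layer 1-14: 14 each from A, B, C = 14*3 = 42 chips; eligible A, B, C
Layer 15-29: 15 each from B, C = 15*2 = 30 chips; eligible B, C

Pot 1: 42 chips, eligible: A, B, C
Pot 2: 30 chips, eligible: B, C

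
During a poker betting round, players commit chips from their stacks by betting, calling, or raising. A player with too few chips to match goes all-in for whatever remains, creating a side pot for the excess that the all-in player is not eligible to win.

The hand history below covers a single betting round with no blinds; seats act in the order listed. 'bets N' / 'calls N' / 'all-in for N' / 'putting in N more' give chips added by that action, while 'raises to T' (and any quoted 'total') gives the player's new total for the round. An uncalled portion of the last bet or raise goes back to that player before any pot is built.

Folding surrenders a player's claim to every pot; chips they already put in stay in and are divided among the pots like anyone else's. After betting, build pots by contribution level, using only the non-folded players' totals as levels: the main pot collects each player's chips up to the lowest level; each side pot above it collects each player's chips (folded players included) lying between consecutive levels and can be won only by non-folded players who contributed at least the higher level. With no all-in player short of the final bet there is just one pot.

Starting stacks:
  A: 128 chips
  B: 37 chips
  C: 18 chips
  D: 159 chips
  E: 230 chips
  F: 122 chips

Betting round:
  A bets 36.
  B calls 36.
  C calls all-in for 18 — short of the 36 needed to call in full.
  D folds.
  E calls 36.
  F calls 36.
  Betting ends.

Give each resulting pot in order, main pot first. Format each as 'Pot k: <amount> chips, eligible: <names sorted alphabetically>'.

Pot 1: 90 chips, eligible: A, B, C, E, F
Pot 2: 72 chips, eligible: A, B, E, F

Derivation:
Contributions: A=36, B=36, C=18, E=36, F=36
Folded: D
Pot levels (distinct totals of non-folded players): 18, 36
Layer 1-18: 18 each from A, B, C, E, F = 18*5 = 90 chips; eligible A, B, C, E, F
Layer 19-36: 18 each from A, B, E, F = 18*4 = 72 chips; eligible A, B, E, F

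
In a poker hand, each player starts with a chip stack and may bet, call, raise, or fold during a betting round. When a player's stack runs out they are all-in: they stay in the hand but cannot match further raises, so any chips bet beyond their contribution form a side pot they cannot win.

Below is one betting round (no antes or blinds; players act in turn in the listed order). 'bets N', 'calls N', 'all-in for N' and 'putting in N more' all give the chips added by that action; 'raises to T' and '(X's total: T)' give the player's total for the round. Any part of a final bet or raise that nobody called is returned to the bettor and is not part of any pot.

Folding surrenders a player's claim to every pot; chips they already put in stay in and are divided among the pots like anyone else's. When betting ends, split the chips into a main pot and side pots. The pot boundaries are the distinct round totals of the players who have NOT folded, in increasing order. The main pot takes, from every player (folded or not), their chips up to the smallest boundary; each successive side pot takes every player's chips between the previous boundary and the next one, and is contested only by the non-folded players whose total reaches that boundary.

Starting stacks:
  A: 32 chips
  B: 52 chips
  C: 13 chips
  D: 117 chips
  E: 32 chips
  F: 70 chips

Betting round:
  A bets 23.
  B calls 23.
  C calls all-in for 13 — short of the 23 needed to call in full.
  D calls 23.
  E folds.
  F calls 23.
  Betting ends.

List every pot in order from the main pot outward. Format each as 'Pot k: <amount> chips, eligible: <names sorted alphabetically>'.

Pot 1: 65 chips, eligible: A, B, C, D, F
Pot 2: 40 chips, eligible: A, B, D, F

Derivation:
Contributions: A=23, B=23, C=13, D=23, F=23
Folded: E
Pot levels (distinct totals of non-folded players): 13, 23
Layer 1-13: 13 each from A, B, C, D, F = 13*5 = 65 chips; eligible A, B, C, D, F
Layer 14-23: 10 each from A, B, D, F = 10*4 = 40 chips; eligible A, B, D, F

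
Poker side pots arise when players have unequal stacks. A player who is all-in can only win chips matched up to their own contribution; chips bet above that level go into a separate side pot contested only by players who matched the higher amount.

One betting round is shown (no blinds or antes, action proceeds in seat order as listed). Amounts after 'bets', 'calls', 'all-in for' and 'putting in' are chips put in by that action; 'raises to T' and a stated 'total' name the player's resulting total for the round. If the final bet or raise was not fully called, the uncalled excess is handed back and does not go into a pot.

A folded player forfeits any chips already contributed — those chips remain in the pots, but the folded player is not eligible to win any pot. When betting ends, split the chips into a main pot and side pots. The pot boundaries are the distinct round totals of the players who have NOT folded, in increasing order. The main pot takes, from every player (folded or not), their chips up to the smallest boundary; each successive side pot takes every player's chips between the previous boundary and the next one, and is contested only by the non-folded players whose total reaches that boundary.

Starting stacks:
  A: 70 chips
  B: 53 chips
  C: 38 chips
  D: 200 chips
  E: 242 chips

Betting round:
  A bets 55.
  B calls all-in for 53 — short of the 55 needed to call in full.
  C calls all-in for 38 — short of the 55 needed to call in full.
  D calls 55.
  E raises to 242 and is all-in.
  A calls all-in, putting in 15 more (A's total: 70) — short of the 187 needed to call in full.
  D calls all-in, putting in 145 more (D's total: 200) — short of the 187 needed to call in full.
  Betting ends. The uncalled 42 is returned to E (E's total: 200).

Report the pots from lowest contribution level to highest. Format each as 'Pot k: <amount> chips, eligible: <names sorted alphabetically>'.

Contributions (after 42 returned to E): A=70, B=53, C=38, D=200, E=200
Pot levels (distinct totals of non-folded players): 38, 53, 70, 200
Layer 1-38: 38 each from A, B, C, D, E = 38*5 = 190 chips; eligible A, B, C, D, E
Layer 39-53: 15 each from A, B, D, E = 15*4 = 60 chips; eligible A, B, D, E
Layer 54-70: 17 each from A, D, E = 17*3 = 51 chips; eligible A, D, E
Layer 71-200: 130 each from D, E = 130*2 = 260 chips; eligible D, E

Pot 1: 190 chips, eligible: A, B, C, D, E
Pot 2: 60 chips, eligible: A, B, D, E
Pot 3: 51 chips, eligible: A, D, E
Pot 4: 260 chips, eligible: D, E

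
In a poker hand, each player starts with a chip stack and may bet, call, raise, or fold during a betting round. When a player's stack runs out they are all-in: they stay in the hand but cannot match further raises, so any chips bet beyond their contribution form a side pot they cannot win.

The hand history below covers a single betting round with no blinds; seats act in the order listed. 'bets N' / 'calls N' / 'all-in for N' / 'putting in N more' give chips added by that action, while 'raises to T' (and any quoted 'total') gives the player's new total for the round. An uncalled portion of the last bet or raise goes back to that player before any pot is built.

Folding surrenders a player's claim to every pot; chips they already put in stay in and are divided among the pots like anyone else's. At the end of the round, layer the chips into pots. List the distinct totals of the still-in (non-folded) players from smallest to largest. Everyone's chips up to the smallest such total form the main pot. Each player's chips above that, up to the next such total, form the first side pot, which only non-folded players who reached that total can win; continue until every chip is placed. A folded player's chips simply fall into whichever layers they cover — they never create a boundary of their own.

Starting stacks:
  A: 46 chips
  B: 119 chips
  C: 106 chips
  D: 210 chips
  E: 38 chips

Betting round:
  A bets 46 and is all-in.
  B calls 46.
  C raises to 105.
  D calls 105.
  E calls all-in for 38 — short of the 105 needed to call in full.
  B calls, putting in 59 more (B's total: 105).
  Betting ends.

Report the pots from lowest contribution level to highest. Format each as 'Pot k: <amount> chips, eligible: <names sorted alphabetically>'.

Pot 1: 190 chips, eligible: A, B, C, D, E
Pot 2: 32 chips, eligible: A, B, C, D
Pot 3: 177 chips, eligible: B, C, D

Derivation:
Contributions: A=46, B=105, C=105, D=105, E=38
Pot levels (distinct totals of non-folded players): 38, 46, 105
Layer 1-38: 38 each from A, B, C, D, E = 38*5 = 190 chips; eligible A, B, C, D, E
Layer 39-46: 8 each from A, B, C, D = 8*4 = 32 chips; eligible A, B, C, D
Layer 47-105: 59 each from B, C, D = 59*3 = 177 chips; eligible B, C, D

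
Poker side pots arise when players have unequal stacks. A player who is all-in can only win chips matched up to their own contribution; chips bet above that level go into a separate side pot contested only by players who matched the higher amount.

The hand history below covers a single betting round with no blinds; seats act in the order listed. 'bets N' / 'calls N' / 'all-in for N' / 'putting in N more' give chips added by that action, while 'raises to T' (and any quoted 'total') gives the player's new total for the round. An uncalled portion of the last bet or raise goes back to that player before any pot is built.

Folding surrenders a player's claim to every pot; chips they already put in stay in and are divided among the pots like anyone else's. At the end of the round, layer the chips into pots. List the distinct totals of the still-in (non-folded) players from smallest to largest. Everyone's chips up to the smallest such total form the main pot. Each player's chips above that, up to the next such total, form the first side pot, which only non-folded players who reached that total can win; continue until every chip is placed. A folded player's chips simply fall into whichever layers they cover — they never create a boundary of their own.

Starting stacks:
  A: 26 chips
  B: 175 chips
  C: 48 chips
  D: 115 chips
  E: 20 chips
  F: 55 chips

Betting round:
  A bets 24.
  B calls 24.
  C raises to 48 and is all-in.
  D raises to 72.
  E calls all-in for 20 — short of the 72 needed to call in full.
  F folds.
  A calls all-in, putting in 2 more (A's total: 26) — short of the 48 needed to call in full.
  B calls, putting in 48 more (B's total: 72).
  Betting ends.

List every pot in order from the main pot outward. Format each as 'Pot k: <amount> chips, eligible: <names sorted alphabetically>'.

Contributions: A=26, B=72, C=48, D=72, E=20
Folded: F
Pot levels (distinct totals of non-folded players): 20, 26, 48, 72
Layer 1-20: 20 each from A, B, C, D, E = 20*5 = 100 chips; eligible A, B, C, D, E
Layer 21-26: 6 each from A, B, C, D = 6*4 = 24 chips; eligible A, B, C, D
Layer 27-48: 22 each from B, C, D = 22*3 = 66 chips; eligible B, C, D
Layer 49-72: 24 each from B, D = 24*2 = 48 chips; eligible B, D

Pot 1: 100 chips, eligible: A, B, C, D, E
Pot 2: 24 chips, eligible: A, B, C, D
Pot 3: 66 chips, eligible: B, C, D
Pot 4: 48 chips, eligible: B, D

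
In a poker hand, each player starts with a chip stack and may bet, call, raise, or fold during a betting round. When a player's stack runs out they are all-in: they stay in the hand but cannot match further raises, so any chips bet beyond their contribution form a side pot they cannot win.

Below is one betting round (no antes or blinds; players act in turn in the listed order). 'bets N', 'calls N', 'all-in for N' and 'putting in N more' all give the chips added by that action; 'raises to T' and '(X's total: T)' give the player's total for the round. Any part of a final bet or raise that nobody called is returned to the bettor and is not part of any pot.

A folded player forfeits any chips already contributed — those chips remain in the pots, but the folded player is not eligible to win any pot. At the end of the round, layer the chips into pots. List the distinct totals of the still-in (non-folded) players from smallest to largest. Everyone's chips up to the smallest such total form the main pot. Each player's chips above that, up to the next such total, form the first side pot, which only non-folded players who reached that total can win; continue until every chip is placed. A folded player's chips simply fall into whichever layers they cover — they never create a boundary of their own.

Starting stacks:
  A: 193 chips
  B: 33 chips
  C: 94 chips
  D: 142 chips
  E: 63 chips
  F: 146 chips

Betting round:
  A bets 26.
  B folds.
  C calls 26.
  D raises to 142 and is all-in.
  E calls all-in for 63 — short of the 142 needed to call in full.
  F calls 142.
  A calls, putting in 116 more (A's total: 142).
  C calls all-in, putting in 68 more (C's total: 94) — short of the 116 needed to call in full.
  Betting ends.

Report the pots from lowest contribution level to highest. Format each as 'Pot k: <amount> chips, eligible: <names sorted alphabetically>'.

Pot 1: 315 chips, eligible: A, C, D, E, F
Pot 2: 124 chips, eligible: A, C, D, F
Pot 3: 144 chips, eligible: A, D, F

Derivation:
Contributions: A=142, C=94, D=142, E=63, F=142
Folded: B
Pot levels (distinct totals of non-folded players): 63, 94, 142
Layer 1-63: 63 each from A, C, D, E, F = 63*5 = 315 chips; eligible A, C, D, E, F
Layer 64-94: 31 each from A, C, D, F = 31*4 = 124 chips; eligible A, C, D, F
Layer 95-142: 48 each from A, D, F = 48*3 = 144 chips; eligible A, D, F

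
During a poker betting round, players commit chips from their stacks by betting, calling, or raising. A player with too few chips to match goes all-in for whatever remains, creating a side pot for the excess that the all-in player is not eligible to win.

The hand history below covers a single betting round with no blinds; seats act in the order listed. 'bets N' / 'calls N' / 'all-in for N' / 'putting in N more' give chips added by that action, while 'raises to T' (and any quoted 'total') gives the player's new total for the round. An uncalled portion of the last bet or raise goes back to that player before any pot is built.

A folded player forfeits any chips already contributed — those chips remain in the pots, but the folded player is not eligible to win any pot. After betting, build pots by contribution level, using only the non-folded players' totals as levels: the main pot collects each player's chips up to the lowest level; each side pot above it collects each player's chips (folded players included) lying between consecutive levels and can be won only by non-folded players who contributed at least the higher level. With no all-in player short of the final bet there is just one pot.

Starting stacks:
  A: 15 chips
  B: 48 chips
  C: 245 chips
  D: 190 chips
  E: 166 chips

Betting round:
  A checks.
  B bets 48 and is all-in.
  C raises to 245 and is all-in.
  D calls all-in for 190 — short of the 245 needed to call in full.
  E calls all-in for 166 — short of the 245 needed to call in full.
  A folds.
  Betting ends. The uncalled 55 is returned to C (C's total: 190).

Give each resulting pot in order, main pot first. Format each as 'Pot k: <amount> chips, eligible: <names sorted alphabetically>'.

Pot 1: 192 chips, eligible: B, C, D, E
Pot 2: 354 chips, eligible: C, D, E
Pot 3: 48 chips, eligible: C, D

Derivation:
Contributions (after 55 returned to C): B=48, C=190, D=190, E=166
Folded: A
Pot levels (distinct totals of non-folded players): 48, 166, 190
Layer 1-48: 48 each from B, C, D, E = 48*4 = 192 chips; eligible B, C, D, E
Layer 49-166: 118 each from C, D, E = 118*3 = 354 chips; eligible C, D, E
Layer 167-190: 24 each from C, D = 24*2 = 48 chips; eligible C, D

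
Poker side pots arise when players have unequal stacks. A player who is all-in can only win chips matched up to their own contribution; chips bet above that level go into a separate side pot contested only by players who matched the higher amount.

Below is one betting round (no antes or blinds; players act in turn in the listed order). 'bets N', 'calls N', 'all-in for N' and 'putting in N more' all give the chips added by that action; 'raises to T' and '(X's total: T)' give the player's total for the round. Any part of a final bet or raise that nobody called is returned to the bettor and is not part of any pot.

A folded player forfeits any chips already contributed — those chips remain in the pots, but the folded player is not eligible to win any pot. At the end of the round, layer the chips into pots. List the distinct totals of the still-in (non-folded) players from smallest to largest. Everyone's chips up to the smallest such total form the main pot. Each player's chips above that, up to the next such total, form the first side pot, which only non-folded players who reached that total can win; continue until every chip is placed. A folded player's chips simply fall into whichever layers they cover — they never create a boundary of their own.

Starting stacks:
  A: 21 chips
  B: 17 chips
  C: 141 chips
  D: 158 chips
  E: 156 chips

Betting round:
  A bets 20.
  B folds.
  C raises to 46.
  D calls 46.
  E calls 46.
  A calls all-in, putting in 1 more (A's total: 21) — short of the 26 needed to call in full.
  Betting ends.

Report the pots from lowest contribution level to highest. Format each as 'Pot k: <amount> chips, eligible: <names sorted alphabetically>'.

Contributions: A=21, C=46, D=46, E=46
Folded: B
Pot levels (distinct totals of non-folded players): 21, 46
Layer 1-21: 21 each from A, C, D, E = 21*4 = 84 chips; eligible A, C, D, E
Layer 22-46: 25 each from C, D, E = 25*3 = 75 chips; eligible C, D, E

Pot 1: 84 chips, eligible: A, C, D, E
Pot 2: 75 chips, eligible: C, D, E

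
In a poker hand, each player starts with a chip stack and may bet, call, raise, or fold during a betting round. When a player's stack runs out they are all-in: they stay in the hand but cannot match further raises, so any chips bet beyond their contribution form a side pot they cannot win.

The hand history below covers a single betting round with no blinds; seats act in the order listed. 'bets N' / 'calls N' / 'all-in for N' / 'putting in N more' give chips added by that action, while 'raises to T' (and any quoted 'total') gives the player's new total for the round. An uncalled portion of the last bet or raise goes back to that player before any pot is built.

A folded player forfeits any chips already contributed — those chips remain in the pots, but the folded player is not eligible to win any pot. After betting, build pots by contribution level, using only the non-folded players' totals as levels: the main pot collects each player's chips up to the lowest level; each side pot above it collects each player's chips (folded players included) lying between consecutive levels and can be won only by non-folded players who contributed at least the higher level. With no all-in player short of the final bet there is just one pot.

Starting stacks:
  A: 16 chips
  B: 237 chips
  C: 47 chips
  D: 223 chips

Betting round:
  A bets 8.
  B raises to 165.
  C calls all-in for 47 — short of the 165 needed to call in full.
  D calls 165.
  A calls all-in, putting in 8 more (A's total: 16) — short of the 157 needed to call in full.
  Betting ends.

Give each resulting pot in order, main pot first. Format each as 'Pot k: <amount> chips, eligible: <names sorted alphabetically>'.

Contributions: A=16, B=165, C=47, D=165
Pot levels (distinct totals of non-folded players): 16, 47, 165
Layer 1-16: 16 each from A, B, C, D = 16*4 = 64 chips; eligible A, B, C, D
Layer 17-47: 31 each from B, C, D = 31*3 = 93 chips; eligible B, C, D
Layer 48-165: 118 each from B, D = 118*2 = 236 chips; eligible B, D

Pot 1: 64 chips, eligible: A, B, C, D
Pot 2: 93 chips, eligible: B, C, D
Pot 3: 236 chips, eligible: B, D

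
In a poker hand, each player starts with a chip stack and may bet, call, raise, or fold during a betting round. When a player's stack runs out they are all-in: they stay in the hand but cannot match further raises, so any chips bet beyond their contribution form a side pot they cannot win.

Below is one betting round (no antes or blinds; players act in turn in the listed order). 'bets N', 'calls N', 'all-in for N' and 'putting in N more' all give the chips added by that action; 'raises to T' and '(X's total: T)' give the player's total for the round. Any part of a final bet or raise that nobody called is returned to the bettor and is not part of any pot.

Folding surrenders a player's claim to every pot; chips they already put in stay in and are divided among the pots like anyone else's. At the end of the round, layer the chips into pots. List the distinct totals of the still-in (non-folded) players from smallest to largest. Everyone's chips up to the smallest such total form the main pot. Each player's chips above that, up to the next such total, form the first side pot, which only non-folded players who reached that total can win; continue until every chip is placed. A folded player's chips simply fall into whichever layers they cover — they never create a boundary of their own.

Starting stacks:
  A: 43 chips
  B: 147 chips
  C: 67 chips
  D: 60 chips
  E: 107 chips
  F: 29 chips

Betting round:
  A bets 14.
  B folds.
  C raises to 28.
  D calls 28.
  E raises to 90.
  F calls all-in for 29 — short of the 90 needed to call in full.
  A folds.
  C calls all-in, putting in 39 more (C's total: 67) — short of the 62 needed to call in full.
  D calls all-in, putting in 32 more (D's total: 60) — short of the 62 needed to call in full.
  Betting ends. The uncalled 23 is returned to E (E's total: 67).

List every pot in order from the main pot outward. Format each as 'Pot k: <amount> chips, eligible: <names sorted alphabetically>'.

Pot 1: 130 chips, eligible: C, D, E, F
Pot 2: 93 chips, eligible: C, D, E
Pot 3: 14 chips, eligible: C, E

Derivation:
Contributions (after 23 returned to E): A=14, C=67, D=60, E=67, F=29
Folded: A, B
Pot levels (distinct totals of non-folded players): 29, 60, 67
Layer 1-29: A 14 + C 29 + D 29 + E 29 + F 29 = 130 chips; eligible C, D, E, F
Layer 30-60: 31 each from C, D, E = 31*3 = 93 chips; eligible C, D, E
Layer 61-67: 7 each from C, E = 7*2 = 14 chips; eligible C, E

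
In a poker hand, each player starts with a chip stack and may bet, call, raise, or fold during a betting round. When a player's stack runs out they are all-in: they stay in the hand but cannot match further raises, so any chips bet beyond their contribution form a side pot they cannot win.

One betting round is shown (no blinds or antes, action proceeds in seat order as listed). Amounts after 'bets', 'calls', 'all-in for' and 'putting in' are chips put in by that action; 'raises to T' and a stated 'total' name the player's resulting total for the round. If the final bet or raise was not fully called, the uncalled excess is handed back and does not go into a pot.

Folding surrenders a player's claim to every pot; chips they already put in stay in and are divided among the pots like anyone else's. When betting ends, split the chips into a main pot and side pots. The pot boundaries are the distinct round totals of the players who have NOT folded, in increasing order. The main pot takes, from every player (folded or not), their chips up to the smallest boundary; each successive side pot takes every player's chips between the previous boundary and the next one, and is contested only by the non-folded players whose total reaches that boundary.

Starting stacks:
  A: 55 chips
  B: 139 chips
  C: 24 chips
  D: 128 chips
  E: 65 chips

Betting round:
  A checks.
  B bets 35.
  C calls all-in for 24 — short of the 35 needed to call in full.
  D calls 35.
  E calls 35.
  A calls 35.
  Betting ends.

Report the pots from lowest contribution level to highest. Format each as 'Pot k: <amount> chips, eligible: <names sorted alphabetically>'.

Contributions: A=35, B=35, C=24, D=35, E=35
Pot levels (distinct totals of non-folded players): 24, 35
Layer 1-24: 24 each from A, B, C, D, E = 24*5 = 120 chips; eligible A, B, C, D, E
Layer 25-35: 11 each from A, B, D, E = 11*4 = 44 chips; eligible A, B, D, E

Pot 1: 120 chips, eligible: A, B, C, D, E
Pot 2: 44 chips, eligible: A, B, D, E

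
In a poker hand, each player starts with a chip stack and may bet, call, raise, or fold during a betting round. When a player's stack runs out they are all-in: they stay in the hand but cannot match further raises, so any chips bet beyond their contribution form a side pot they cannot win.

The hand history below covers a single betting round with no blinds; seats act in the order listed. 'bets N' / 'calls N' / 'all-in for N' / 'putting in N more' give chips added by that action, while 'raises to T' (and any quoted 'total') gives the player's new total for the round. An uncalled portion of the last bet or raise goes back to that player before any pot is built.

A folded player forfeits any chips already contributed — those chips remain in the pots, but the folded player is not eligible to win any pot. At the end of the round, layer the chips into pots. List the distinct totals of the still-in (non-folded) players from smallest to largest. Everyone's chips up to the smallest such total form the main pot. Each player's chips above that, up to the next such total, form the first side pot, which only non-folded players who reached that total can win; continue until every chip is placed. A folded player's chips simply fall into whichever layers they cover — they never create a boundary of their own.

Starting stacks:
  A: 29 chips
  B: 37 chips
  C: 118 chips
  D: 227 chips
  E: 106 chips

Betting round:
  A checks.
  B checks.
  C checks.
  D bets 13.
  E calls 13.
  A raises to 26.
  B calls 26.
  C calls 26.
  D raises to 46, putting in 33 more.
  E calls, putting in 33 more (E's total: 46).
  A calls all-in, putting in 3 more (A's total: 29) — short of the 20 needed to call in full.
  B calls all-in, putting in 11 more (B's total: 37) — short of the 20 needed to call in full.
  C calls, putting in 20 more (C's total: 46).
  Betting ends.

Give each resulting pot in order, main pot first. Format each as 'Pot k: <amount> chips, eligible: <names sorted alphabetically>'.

Pot 1: 145 chips, eligible: A, B, C, D, E
Pot 2: 32 chips, eligible: B, C, D, E
Pot 3: 27 chips, eligible: C, D, E

Derivation:
Contributions: A=29, B=37, C=46, D=46, E=46
Pot levels (distinct totals of non-folded players): 29, 37, 46
Layer 1-29: 29 each from A, B, C, D, E = 29*5 = 145 chips; eligible A, B, C, D, E
Layer 30-37: 8 each from B, C, D, E = 8*4 = 32 chips; eligible B, C, D, E
Layer 38-46: 9 each from C, D, E = 9*3 = 27 chips; eligible C, D, E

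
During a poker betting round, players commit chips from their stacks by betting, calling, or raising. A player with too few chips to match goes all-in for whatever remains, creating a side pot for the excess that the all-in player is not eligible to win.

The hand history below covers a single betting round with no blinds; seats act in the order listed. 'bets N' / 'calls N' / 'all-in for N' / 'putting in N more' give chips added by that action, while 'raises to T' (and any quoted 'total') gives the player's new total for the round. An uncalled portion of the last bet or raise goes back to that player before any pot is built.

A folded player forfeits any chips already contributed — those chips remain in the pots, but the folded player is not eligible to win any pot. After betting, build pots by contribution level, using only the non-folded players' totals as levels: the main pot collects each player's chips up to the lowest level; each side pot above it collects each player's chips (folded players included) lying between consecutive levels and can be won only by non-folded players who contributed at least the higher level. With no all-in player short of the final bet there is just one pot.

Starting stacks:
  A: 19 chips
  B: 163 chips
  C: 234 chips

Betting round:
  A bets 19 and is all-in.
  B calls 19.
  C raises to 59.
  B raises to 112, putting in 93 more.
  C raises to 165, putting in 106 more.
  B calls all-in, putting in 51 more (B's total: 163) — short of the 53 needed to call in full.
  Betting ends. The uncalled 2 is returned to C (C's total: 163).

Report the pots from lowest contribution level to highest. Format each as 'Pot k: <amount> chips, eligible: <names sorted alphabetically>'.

Contributions (after 2 returned to C): A=19, B=163, C=163
Pot levels (distinct totals of non-folded players): 19, 163
Layer 1-19: 19 each from A, B, C = 19*3 = 57 chips; eligible A, B, C
Layer 20-163: 144 each from B, C = 144*2 = 288 chips; eligible B, C

Pot 1: 57 chips, eligible: A, B, C
Pot 2: 288 chips, eligible: B, C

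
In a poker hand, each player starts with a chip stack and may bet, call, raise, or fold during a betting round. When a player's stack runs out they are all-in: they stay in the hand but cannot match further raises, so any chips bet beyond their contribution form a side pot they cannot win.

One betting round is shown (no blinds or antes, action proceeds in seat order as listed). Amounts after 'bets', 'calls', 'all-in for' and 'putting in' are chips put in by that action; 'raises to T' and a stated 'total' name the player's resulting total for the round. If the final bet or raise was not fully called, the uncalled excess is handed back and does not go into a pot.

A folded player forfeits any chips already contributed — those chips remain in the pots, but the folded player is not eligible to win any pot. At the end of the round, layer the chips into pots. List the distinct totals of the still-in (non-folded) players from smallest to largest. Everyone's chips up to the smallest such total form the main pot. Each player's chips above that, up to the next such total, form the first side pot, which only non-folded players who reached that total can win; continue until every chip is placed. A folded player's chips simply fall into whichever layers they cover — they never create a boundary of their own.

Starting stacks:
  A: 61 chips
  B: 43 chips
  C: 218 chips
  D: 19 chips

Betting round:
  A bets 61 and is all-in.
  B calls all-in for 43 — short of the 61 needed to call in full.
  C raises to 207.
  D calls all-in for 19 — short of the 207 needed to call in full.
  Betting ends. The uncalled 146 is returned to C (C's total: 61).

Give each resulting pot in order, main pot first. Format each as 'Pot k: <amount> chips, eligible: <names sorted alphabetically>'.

Pot 1: 76 chips, eligible: A, B, C, D
Pot 2: 72 chips, eligible: A, B, C
Pot 3: 36 chips, eligible: A, C

Derivation:
Contributions (after 146 returned to C): A=61, B=43, C=61, D=19
Pot levels (distinct totals of non-folded players): 19, 43, 61
Layer 1-19: 19 each from A, B, C, D = 19*4 = 76 chips; eligible A, B, C, D
Layer 20-43: 24 each from A, B, C = 24*3 = 72 chips; eligible A, B, C
Layer 44-61: 18 each from A, C = 18*2 = 36 chips; eligible A, C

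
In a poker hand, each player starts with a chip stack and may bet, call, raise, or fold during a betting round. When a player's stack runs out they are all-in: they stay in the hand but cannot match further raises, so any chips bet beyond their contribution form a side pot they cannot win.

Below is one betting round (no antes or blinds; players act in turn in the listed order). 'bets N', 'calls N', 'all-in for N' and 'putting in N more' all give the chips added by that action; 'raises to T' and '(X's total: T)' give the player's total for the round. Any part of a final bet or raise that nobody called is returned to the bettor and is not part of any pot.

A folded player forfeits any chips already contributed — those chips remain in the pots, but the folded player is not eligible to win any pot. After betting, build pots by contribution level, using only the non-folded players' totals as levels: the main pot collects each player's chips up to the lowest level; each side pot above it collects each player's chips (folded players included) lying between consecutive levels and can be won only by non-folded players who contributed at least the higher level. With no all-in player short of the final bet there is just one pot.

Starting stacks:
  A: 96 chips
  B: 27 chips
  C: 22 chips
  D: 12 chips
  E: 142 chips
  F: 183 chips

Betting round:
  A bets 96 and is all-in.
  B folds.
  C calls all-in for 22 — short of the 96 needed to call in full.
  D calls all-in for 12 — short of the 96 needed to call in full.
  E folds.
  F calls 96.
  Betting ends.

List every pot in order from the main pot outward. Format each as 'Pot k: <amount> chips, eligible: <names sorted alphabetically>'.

Contributions: A=96, C=22, D=12, F=96
Folded: B, E
Pot levels (distinct totals of non-folded players): 12, 22, 96
Layer 1-12: 12 each from A, C, D, F = 12*4 = 48 chips; eligible A, C, D, F
Layer 13-22: 10 each from A, C, F = 10*3 = 30 chips; eligible A, C, F
Layer 23-96: 74 each from A, F = 74*2 = 148 chips; eligible A, F

Pot 1: 48 chips, eligible: A, C, D, F
Pot 2: 30 chips, eligible: A, C, F
Pot 3: 148 chips, eligible: A, F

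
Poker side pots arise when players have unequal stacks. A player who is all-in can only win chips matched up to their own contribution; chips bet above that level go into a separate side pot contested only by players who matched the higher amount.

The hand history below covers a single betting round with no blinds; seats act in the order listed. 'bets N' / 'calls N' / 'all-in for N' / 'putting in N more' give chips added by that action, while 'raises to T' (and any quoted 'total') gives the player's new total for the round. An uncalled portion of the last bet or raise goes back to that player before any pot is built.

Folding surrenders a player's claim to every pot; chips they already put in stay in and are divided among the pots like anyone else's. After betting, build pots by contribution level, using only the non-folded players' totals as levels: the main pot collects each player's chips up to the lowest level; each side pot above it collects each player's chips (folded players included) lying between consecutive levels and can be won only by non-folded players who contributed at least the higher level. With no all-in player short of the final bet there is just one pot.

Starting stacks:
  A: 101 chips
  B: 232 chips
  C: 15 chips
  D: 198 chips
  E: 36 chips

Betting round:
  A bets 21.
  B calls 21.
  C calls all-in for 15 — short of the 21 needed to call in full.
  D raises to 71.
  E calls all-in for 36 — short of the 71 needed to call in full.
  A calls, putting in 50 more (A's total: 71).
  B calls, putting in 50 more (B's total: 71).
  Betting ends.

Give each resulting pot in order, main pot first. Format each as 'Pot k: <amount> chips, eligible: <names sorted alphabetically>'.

Pot 1: 75 chips, eligible: A, B, C, D, E
Pot 2: 84 chips, eligible: A, B, D, E
Pot 3: 105 chips, eligible: A, B, D

Derivation:
Contributions: A=71, B=71, C=15, D=71, E=36
Pot levels (distinct totals of non-folded players): 15, 36, 71
Layer 1-15: 15 each from A, B, C, D, E = 15*5 = 75 chips; eligible A, B, C, D, E
Layer 16-36: 21 each from A, B, D, E = 21*4 = 84 chips; eligible A, B, D, E
Layer 37-71: 35 each from A, B, D = 35*3 = 105 chips; eligible A, B, D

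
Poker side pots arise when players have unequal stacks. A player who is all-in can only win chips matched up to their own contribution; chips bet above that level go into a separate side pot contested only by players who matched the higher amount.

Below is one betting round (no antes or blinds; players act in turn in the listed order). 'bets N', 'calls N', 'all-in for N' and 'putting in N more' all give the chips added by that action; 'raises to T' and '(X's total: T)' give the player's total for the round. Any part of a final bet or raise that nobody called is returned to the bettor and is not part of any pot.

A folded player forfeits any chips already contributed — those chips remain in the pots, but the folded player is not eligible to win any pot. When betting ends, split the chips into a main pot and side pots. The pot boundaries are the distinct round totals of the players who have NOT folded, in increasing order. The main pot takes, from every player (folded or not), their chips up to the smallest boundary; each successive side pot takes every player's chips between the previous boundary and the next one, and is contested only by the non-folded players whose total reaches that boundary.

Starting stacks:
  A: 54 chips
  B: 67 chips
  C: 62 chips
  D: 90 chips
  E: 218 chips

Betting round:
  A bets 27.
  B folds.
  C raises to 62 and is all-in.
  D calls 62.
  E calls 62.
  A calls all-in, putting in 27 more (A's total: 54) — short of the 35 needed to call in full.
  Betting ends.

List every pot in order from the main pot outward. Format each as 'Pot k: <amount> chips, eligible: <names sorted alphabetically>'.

Pot 1: 216 chips, eligible: A, C, D, E
Pot 2: 24 chips, eligible: C, D, E

Derivation:
Contributions: A=54, C=62, D=62, E=62
Folded: B
Pot levels (distinct totals of non-folded players): 54, 62
Layer 1-54: 54 each from A, C, D, E = 54*4 = 216 chips; eligible A, C, D, E
Layer 55-62: 8 each from C, D, E = 8*3 = 24 chips; eligible C, D, E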